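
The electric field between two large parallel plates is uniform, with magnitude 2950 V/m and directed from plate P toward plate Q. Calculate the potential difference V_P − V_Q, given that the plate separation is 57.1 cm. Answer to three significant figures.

In a uniform field, potential decreases in the direction of E: ΔV = −E·d for a displacement d parallel to E.
Going from Q to P is a displacement of 57.1 cm opposite to the field, so V_P − V_Q = +Ed = 1680 V.

1680 V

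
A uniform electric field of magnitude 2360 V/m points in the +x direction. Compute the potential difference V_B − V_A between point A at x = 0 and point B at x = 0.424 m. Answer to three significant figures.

In a uniform field, potential decreases in the direction of E: V_B − V_A = −E·Δx.
V_B − V_A = −(2360 V/m)(0.424 m) = -1000 V.

-1000 V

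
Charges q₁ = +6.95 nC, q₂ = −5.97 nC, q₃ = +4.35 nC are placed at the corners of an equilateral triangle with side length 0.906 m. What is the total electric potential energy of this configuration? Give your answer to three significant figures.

The assembly work is the sum of pairwise potential energies, U = Σ_{i<j} kqᵢqⱼ/rᵢⱼ.
All three pair separations equal the side length, 0.906 m.
U = (-4.12×10⁻⁷) + (3.00×10⁻⁷) + (-2.58×10⁻⁷) = -3.69×10⁻⁷ J.

-3.69×10⁻⁷ J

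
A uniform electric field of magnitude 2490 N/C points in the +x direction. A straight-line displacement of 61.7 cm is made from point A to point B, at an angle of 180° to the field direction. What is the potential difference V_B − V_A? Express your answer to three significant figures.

1540 V

Only the component of displacement along E changes the potential: ΔV = −E·d·cosθ.
ΔV = −(2490 V/m)(0.617 m)cos180° = 1540 V.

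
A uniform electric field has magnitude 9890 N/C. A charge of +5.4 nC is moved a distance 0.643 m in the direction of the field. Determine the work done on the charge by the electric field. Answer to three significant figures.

3.43×10⁻⁵ J

The potential change for a displacement 0.643 m in the direction of the field is ΔV = −Ed = -6360 V.
W_field = −qΔV = 3.43×10⁻⁵ J.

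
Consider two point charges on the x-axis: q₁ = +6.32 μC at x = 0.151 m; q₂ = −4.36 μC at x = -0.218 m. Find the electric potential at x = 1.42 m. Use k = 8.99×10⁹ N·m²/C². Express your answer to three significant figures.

2.08×10⁴ V

Electric potential is a scalar, so the contributions from each charge add algebraically: V = Σ kqᵢ/rᵢ.
Distances from the field point to each charge: r₁ = 1.27 m, r₂ = 1.64 m.
V = k[(6.32×10⁻⁶)/(1.27) + (-4.36×10⁻⁶)/(1.64)] = 2.08×10⁴ V.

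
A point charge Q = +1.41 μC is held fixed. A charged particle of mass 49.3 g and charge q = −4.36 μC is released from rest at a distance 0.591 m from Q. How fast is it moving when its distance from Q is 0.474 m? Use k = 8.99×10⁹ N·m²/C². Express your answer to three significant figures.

Only the electrostatic force acts, so mechanical energy is conserved: ½mv² = U₁ − U₂ = kQq(1/r₁ − 1/r₂).
U₁ − U₂ = (8.99×10⁹ N·m²/C²)(1.41×10⁻⁶ C)(-4.36×10⁻⁶ C)(1/0.591 − 1/0.474) = 0.0231 J.
v = √(2·0.0231/0.0493) = 0.968 m/s.

0.968 m/s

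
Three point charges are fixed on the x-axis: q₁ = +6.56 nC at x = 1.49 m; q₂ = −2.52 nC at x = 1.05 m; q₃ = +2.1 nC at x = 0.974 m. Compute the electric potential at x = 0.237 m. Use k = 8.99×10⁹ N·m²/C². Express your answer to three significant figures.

Electric potential is a scalar, so the contributions from each charge add algebraically: V = Σ kqᵢ/rᵢ.
Distances from the field point to each charge: r₁ = 1.25 m, r₂ = 0.813 m, r₃ = 0.737 m.
V = k[(6.56×10⁻⁹)/(1.25) + (-2.52×10⁻⁹)/(0.813) + (2.10×10⁻⁹)/(0.737)] = 44.8 V.

44.8 V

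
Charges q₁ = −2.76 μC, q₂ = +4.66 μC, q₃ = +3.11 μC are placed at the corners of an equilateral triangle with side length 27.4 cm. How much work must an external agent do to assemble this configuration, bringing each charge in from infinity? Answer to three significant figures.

The work to assemble the configuration equals its total potential energy, U = Σ kqᵢqⱼ/rᵢⱼ over all pairs.
All three pair separations equal the side length, 0.274 m.
U = (-0.422) + (-0.282) + (0.476) = -0.228 J.

-0.228 J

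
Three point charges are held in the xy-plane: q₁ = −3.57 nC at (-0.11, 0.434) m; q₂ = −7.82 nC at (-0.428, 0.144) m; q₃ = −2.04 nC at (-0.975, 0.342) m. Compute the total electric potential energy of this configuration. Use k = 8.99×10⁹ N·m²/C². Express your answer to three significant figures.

9.05×10⁻⁷ J

The work to assemble the configuration equals its total potential energy, U = Σ kqᵢqⱼ/rᵢⱼ over all pairs.
Pair separations: r₁₂ = 0.430 m, r₁₃ = 0.870 m, r₂₃ = 0.582 m.
U = (5.83×10⁻⁷) + (7.53×10⁻⁸) + (2.47×10⁻⁷) = 9.05×10⁻⁷ J.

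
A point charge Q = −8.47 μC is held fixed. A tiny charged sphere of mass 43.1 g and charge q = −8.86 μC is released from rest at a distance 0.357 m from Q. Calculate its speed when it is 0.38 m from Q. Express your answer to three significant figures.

Only the electrostatic force acts, so mechanical energy is conserved: ½mv² = U₁ − U₂ = kQq(1/r₁ − 1/r₂).
U₁ − U₂ = (8.99×10⁹ N·m²/C²)(-8.47×10⁻⁶ C)(-8.86×10⁻⁶ C)(1/0.357 − 1/0.380) = 0.114 J.
v = √(2·0.114/0.0431) = 2.30 m/s.

2.30 m/s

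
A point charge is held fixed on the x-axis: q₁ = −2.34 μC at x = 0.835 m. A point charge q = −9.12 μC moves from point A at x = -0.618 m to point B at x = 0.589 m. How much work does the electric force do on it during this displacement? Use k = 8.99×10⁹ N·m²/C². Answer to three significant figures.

The work done by the electric force is W_field = −ΔU = −q(V_B − V_A) = q(V_A − V_B).
At A: distance to the source charge is 1.45 m; V_A = kq₁/r = -1.45×10⁴ V.
At B: distance to the source charge is 0.246 m; V_B = kq₁/r = -8.55×10⁴ V.
ΔV = V_B − V_A = -7.10×10⁴ V.
W_field = −qΔV = −(-9.12×10⁻⁶ C)(-7.10×10⁴ V) = -0.648 J.

-0.648 J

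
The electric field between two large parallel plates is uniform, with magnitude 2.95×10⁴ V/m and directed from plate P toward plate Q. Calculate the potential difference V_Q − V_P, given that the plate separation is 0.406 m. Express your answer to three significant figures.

In a uniform field, potential decreases in the direction of E: ΔV = −E·d for a displacement d parallel to E.
Going from P to Q is a displacement of 0.406 m along the field, so V_Q − V_P = −Ed = -1.20×10⁴ V.

-1.20×10⁴ V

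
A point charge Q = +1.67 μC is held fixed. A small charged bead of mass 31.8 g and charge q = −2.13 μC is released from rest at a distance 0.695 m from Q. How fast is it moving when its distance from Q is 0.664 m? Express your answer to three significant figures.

Only the electrostatic force acts, so mechanical energy is conserved: ½mv² = U₁ − U₂ = kQq(1/r₁ − 1/r₂).
U₁ − U₂ = (8.99×10⁹ N·m²/C²)(1.67×10⁻⁶ C)(-2.13×10⁻⁶ C)(1/0.695 − 1/0.664) = 2.15×10⁻³ J.
v = √(2·2.15×10⁻³/0.0318) = 0.368 m/s.

0.368 m/s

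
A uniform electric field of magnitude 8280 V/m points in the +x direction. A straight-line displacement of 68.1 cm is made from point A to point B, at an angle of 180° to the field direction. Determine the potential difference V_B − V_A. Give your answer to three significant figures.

5640 V

Only the component of displacement along E changes the potential: ΔV = −E·d·cosθ.
ΔV = −(8280 V/m)(0.681 m)cos180° = 5640 V.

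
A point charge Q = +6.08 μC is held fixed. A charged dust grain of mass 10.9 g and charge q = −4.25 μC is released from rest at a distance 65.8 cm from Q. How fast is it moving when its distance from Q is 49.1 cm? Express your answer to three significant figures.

Only the electrostatic force acts, so mechanical energy is conserved: ½mv² = U₁ − U₂ = kQq(1/r₁ − 1/r₂).
U₁ − U₂ = (8.99×10⁹ N·m²/C²)(6.08×10⁻⁶ C)(-4.25×10⁻⁶ C)(1/0.658 − 1/0.491) = 0.120 J.
v = √(2·0.120/0.0109) = 4.69 m/s.

4.69 m/s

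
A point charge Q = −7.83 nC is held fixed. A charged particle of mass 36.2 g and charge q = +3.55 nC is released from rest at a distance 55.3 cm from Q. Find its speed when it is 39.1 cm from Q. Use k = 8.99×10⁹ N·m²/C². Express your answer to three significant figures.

Only the electrostatic force acts, so mechanical energy is conserved: ½mv² = U₁ − U₂ = kQq(1/r₁ − 1/r₂).
U₁ − U₂ = (8.99×10⁹ N·m²/C²)(-7.83×10⁻⁹ C)(3.55×10⁻⁹ C)(1/0.553 − 1/0.391) = 1.87×10⁻⁷ J.
v = √(2·1.87×10⁻⁷/0.0362) = 3.22×10⁻³ m/s.

3.22×10⁻³ m/s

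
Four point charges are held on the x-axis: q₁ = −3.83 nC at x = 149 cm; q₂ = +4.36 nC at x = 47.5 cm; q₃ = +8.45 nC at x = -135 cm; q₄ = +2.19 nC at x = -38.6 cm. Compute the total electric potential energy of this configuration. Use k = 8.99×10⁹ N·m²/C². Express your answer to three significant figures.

The assembly work is the sum of pairwise potential energies, U = Σ_{i<j} kqᵢqⱼ/rᵢⱼ.
Pair separations: r₁₂ = 1.02 m, r₁₃ = 2.84 m, r₁₄ = 1.88 m, r₂₃ = 1.83 m, r₂₄ = 0.861 m, r₃₄ = 0.964 m.
Summing all 6 pair terms gives U = 1.63×10⁻⁷ J.

1.63×10⁻⁷ J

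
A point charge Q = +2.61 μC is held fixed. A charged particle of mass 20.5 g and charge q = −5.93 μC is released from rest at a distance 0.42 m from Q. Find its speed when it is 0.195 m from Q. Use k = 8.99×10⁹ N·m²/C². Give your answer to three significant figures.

6.11 m/s

Only the electrostatic force acts, so mechanical energy is conserved: ½mv² = U₁ − U₂ = kQq(1/r₁ − 1/r₂).
U₁ − U₂ = (8.99×10⁹ N·m²/C²)(2.61×10⁻⁶ C)(-5.93×10⁻⁶ C)(1/0.420 − 1/0.195) = 0.382 J.
v = √(2·0.382/0.0205) = 6.11 m/s.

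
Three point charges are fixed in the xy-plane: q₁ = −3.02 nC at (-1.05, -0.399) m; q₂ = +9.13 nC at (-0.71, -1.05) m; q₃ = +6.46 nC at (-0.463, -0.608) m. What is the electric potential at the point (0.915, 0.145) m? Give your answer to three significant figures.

64.4 V

Electric potential is a scalar, so the contributions from each charge add algebraically: V = Σ kqᵢ/rᵢ.
Distances from the field point to each charge: r₁ = 2.04 m, r₂ = 2.02 m, r₃ = 1.57 m.
V = k[(-3.02×10⁻⁹)/(2.04) + (9.13×10⁻⁹)/(2.02) + (6.46×10⁻⁹)/(1.57)] = 64.4 V.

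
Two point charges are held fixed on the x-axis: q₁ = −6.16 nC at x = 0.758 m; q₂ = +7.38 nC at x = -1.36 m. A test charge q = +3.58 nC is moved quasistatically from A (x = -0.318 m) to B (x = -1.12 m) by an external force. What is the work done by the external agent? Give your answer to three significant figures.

8.40×10⁻⁷ J

For quasistatic motion the external work equals the change in potential energy: W_ext = qΔV = q(V_B − V_A).
At A: distances to the source charges are 1.08 m, 1.04 m; V_A = Σ kqᵢ/rᵢ = 12.2 V.
At B: distances to the source charges are 1.88 m, 0.240 m; V_B = Σ kqᵢ/rᵢ = 247 V.
ΔV = V_B − V_A = 235 V.
W_ext = qΔV = (3.58×10⁻⁹ C)(235 V) = 8.40×10⁻⁷ J.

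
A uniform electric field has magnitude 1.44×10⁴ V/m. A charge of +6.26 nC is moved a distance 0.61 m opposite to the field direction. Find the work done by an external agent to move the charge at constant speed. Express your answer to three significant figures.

5.50×10⁻⁵ J

The potential change for a displacement 0.61 m opposite to the field direction is ΔV = +Ed = 8780 V.
W_ext = qΔV = 5.50×10⁻⁵ J.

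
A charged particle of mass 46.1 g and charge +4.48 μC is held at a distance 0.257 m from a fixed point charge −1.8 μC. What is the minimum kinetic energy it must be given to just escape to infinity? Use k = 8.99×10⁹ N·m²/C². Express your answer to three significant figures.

0.282 J

To just escape, total mechanical energy must reach zero at infinity: ½mv²_min + U = 0, so ½mv²_min = −U = |kQq|/r.
|U| = |kQq|/r = (8.99×10⁹ N·m²/C²)(1.80×10⁻⁶)(4.48×10⁻⁶)/(0.257) = 0.282 J.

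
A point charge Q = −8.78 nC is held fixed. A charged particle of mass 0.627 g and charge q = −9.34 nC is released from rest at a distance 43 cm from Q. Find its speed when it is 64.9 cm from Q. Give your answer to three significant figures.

Only the electrostatic force acts, so mechanical energy is conserved: ½mv² = U₁ − U₂ = kQq(1/r₁ − 1/r₂).
U₁ − U₂ = (8.99×10⁹ N·m²/C²)(-8.78×10⁻⁹ C)(-9.34×10⁻⁹ C)(1/0.430 − 1/0.649) = 5.79×10⁻⁷ J.
v = √(2·5.79×10⁻⁷/6.27×10⁻⁴) = 0.0430 m/s.

0.0430 m/s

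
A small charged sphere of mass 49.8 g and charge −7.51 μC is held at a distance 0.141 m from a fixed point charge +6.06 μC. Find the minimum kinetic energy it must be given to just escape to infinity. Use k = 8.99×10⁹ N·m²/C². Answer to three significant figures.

To just escape, total mechanical energy must reach zero at infinity: ½mv²_min + U = 0, so ½mv²_min = −U = |kQq|/r.
|U| = |kQq|/r = (8.99×10⁹ N·m²/C²)(6.06×10⁻⁶)(7.51×10⁻⁶)/(0.141) = 2.90 J.

2.90 J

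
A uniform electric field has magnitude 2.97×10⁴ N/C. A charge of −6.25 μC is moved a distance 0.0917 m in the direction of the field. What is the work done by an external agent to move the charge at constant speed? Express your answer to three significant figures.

0.0170 J

The potential change for a displacement 0.0917 m in the direction of the field is ΔV = −Ed = -2720 V.
W_ext = qΔV = 0.0170 J.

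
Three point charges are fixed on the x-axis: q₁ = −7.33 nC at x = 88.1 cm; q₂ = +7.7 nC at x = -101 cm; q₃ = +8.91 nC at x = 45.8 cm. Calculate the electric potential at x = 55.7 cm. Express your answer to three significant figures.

The total potential is the scalar sum of each charge's contribution, V = Σ kqᵢ/rᵢ.
Distances from the field point to each charge: r₁ = 0.324 m, r₂ = 1.57 m, r₃ = 0.0990 m.
V = k[(-7.33×10⁻⁹)/(0.324) + (7.70×10⁻⁹)/(1.57) + (8.91×10⁻⁹)/(0.0990)] = 650 V.

650 V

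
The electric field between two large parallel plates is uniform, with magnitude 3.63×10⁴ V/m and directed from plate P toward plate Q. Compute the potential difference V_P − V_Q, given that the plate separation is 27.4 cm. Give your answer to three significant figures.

9950 V

In a uniform field, potential decreases in the direction of E: ΔV = −E·d for a displacement d parallel to E.
Going from Q to P is a displacement of 27.4 cm opposite to the field, so V_P − V_Q = +Ed = 9950 V.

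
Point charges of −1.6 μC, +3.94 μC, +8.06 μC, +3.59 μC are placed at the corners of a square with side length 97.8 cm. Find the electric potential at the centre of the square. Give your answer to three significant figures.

1.82×10⁵ V

The total potential is the scalar sum of each charge's contribution, V = Σ kqᵢ/rᵢ.
The distance from each corner to the centre is a√2/2 = 0.692 m.
V = k[(-1.60×10⁻⁶)/(0.692) + (3.94×10⁻⁶)/(0.692) + (8.06×10⁻⁶)/(0.692) + (3.59×10⁻⁶)/(0.692)] = 1.82×10⁵ V.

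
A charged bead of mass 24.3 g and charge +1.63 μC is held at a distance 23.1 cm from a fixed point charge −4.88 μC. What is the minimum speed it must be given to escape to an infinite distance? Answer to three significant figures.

To just escape, total mechanical energy must reach zero at infinity: ½mv²_min + U = 0, so ½mv²_min = −U = |kQq|/r.
|U| = |kQq|/r = (8.99×10⁹ N·m²/C²)(4.88×10⁻⁶)(1.63×10⁻⁶)/(0.231) = 0.310 J.
v_min = √(2|U|/m) = √(2·0.310/0.0243) = 5.05 m/s.

5.05 m/s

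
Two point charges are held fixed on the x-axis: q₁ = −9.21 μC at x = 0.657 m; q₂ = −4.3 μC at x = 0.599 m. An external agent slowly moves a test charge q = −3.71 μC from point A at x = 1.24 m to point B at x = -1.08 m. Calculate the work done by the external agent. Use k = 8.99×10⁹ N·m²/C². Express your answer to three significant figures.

-0.488 J

For quasistatic motion the external work equals the change in potential energy: W_ext = qΔV = q(V_B − V_A).
At A: distances to the source charges are 0.583 m, 0.641 m; V_A = Σ kqᵢ/rᵢ = -2.02×10⁵ V.
At B: distances to the source charges are 1.74 m, 1.68 m; V_B = Σ kqᵢ/rᵢ = -7.07×10⁴ V.
ΔV = V_B − V_A = 1.32×10⁵ V.
W_ext = qΔV = (-3.71×10⁻⁶ C)(1.32×10⁵ V) = -0.488 J.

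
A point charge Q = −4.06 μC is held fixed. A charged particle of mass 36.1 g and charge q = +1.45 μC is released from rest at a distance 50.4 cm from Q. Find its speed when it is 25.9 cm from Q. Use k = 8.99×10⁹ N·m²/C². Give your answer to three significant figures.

Only the electrostatic force acts, so mechanical energy is conserved: ½mv² = U₁ − U₂ = kQq(1/r₁ − 1/r₂).
U₁ − U₂ = (8.99×10⁹ N·m²/C²)(-4.06×10⁻⁶ C)(1.45×10⁻⁶ C)(1/0.504 − 1/0.259) = 0.0993 J.
v = √(2·0.0993/0.0361) = 2.35 m/s.

2.35 m/s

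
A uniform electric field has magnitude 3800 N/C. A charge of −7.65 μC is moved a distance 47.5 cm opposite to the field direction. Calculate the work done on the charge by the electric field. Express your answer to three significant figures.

The potential change for a displacement 47.5 cm opposite to the field direction is ΔV = +Ed = 1800 V.
W_field = −qΔV = 0.0138 J.

0.0138 J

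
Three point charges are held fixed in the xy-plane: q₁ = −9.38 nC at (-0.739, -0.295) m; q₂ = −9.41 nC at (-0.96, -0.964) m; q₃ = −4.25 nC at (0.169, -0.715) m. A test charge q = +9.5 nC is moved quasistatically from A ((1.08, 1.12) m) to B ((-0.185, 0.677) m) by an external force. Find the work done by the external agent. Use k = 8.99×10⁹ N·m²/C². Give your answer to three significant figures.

For quasistatic motion the external work equals the change in potential energy: W_ext = qΔV = q(V_B − V_A).
At A: distances to the source charges are 2.30 m, 2.92 m, 2.05 m; V_A = Σ kqᵢ/rᵢ = -84.2 V.
At B: distances to the source charges are 1.12 m, 1.81 m, 1.44 m; V_B = Σ kqᵢ/rᵢ = -149 V.
ΔV = V_B − V_A = -64.3 V.
W_ext = qΔV = (9.50×10⁻⁹ C)(-64.3 V) = -6.11×10⁻⁷ J.

-6.11×10⁻⁷ J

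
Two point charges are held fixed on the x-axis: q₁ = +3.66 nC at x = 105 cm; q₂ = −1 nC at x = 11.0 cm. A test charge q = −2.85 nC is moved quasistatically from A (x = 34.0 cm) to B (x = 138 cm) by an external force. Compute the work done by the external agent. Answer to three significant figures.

For quasistatic motion the external work equals the change in potential energy: W_ext = qΔV = q(V_B − V_A).
At A: distances to the source charges are 0.710 m, 0.230 m; V_A = Σ kqᵢ/rᵢ = 7.26 V.
At B: distances to the source charges are 0.330 m, 1.27 m; V_B = Σ kqᵢ/rᵢ = 92.6 V.
ΔV = V_B − V_A = 85.4 V.
W_ext = qΔV = (-2.85×10⁻⁹ C)(85.4 V) = -2.43×10⁻⁷ J.

-2.43×10⁻⁷ J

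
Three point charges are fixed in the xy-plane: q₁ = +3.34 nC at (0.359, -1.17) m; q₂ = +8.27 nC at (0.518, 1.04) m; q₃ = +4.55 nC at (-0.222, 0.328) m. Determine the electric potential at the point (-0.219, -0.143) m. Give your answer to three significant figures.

The total potential is the scalar sum of each charge's contribution, V = Σ kqᵢ/rᵢ.
Distances from the field point to each charge: r₁ = 1.18 m, r₂ = 1.39 m, r₃ = 0.471 m.
V = k[(3.34×10⁻⁹)/(1.18) + (8.27×10⁻⁹)/(1.39) + (4.55×10⁻⁹)/(0.471)] = 166 V.

166 V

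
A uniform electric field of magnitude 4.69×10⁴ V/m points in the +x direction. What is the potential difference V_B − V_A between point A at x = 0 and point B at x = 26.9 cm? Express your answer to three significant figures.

In a uniform field, potential decreases in the direction of E: V_B − V_A = −E·Δx.
V_B − V_A = −(4.69×10⁴ V/m)(0.269 m) = -1.26×10⁴ V.

-1.26×10⁴ V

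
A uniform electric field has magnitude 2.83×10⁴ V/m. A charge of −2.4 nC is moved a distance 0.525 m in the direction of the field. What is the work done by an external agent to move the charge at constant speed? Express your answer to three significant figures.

The potential change for a displacement 0.525 m in the direction of the field is ΔV = −Ed = -1.49×10⁴ V.
W_ext = qΔV = 3.57×10⁻⁵ J.

3.57×10⁻⁵ J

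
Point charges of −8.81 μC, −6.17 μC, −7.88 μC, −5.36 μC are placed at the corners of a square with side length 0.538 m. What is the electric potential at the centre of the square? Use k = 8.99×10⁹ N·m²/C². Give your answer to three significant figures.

-6.67×10⁵ V

Electric potential is a scalar, so the contributions from each charge add algebraically: V = Σ kqᵢ/rᵢ.
The distance from each corner to the centre is a√2/2 = 0.380 m.
V = k[(-8.81×10⁻⁶)/(0.380) + (-6.17×10⁻⁶)/(0.380) + (-7.88×10⁻⁶)/(0.380) + (-5.36×10⁻⁶)/(0.380)] = -6.67×10⁵ V.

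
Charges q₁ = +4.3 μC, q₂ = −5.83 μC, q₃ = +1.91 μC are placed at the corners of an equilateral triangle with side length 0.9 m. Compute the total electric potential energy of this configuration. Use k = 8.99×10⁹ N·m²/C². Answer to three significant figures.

The work to assemble the configuration equals its total potential energy, U = Σ kqᵢqⱼ/rᵢⱼ over all pairs.
All three pair separations equal the side length, 0.900 m.
U = (-0.250) + (0.0820) + (-0.111) = -0.280 J.

-0.280 J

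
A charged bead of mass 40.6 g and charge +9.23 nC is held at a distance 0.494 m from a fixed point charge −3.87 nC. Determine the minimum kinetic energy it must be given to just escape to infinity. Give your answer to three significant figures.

6.50×10⁻⁷ J

To just escape, total mechanical energy must reach zero at infinity: ½mv²_min + U = 0, so ½mv²_min = −U = |kQq|/r.
|U| = |kQq|/r = (8.99×10⁹ N·m²/C²)(3.87×10⁻⁹)(9.23×10⁻⁹)/(0.494) = 6.50×10⁻⁷ J.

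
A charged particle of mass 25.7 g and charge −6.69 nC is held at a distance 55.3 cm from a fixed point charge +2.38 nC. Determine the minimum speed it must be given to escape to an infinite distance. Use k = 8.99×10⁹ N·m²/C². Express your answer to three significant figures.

4.49×10⁻³ m/s

To just escape, total mechanical energy must reach zero at infinity: ½mv²_min + U = 0, so ½mv²_min = −U = |kQq|/r.
|U| = |kQq|/r = (8.99×10⁹ N·m²/C²)(2.38×10⁻⁹)(6.69×10⁻⁹)/(0.553) = 2.59×10⁻⁷ J.
v_min = √(2|U|/m) = √(2·2.59×10⁻⁷/0.0257) = 4.49×10⁻³ m/s.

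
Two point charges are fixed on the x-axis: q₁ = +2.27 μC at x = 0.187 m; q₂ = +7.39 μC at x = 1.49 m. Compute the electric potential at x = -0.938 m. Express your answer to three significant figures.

4.55×10⁴ V

The total potential is the scalar sum of each charge's contribution, V = Σ kqᵢ/rᵢ.
Distances from the field point to each charge: r₁ = 1.12 m, r₂ = 2.43 m.
V = k[(2.27×10⁻⁶)/(1.12) + (7.39×10⁻⁶)/(2.43)] = 4.55×10⁴ V.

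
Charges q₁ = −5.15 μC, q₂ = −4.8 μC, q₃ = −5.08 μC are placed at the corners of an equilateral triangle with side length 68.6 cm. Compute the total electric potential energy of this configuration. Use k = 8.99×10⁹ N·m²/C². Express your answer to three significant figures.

The assembly work is the sum of pairwise potential energies, U = Σ_{i<j} kqᵢqⱼ/rᵢⱼ.
All three pair separations equal the side length, 0.686 m.
U = (0.324) + (0.343) + (0.320) = 0.986 J.

0.986 J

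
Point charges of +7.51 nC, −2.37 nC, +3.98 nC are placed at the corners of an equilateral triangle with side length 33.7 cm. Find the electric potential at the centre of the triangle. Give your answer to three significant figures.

The total potential is the scalar sum of each charge's contribution, V = Σ kqᵢ/rᵢ.
The distance from each vertex to the centroid is a/√3 = 0.195 m.
V = k[(7.51×10⁻⁹)/(0.195) + (-2.37×10⁻⁹)/(0.195) + (3.98×10⁻⁹)/(0.195)] = 421 V.

421 V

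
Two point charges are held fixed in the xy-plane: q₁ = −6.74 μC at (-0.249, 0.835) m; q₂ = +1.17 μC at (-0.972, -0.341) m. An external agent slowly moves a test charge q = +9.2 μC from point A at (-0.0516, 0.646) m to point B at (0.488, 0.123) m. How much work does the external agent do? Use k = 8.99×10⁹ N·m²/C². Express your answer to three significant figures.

1.49 J

For quasistatic motion the external work equals the change in potential energy: W_ext = qΔV = q(V_B − V_A).
At A: distances to the source charges are 0.273 m, 1.35 m; V_A = Σ kqᵢ/rᵢ = -2.14×10⁵ V.
At B: distances to the source charges are 1.02 m, 1.53 m; V_B = Σ kqᵢ/rᵢ = -5.23×10⁴ V.
ΔV = V_B − V_A = 1.62×10⁵ V.
W_ext = qΔV = (9.20×10⁻⁶ C)(1.62×10⁵ V) = 1.49 J.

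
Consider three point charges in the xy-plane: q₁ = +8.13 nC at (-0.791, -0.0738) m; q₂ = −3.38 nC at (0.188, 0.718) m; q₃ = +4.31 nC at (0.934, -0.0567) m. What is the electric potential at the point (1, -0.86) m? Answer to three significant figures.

Electric potential is a scalar, so the contributions from each charge add algebraically: V = Σ kqᵢ/rᵢ.
Distances from the field point to each charge: r₁ = 1.96 m, r₂ = 1.77 m, r₃ = 0.806 m.
V = k[(8.13×10⁻⁹)/(1.96) + (-3.38×10⁻⁹)/(1.77) + (4.31×10⁻⁹)/(0.806)] = 68.3 V.

68.3 V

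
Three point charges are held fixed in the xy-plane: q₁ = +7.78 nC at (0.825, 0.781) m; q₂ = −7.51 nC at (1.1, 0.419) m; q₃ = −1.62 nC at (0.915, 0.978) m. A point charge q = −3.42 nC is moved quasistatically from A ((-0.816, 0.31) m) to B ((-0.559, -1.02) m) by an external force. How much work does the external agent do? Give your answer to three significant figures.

For quasistatic motion the external work equals the change in potential energy: W_ext = qΔV = q(V_B − V_A).
At A: distances to the source charges are 1.71 m, 1.92 m, 1.86 m; V_A = Σ kqᵢ/rᵢ = -2.06 V.
At B: distances to the source charges are 2.27 m, 2.20 m, 2.48 m; V_B = Σ kqᵢ/rᵢ = -5.82 V.
ΔV = V_B − V_A = -3.75 V.
W_ext = qΔV = (-3.42×10⁻⁹ C)(-3.75 V) = 1.28×10⁻⁸ J.

1.28×10⁻⁸ J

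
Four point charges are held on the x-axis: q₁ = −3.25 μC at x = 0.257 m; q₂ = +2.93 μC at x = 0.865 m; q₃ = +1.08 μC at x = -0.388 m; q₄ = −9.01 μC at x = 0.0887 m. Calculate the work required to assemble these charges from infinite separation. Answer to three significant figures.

The assembly work is the sum of pairwise potential energies, U = Σ_{i<j} kqᵢqⱼ/rᵢⱼ.
Pair separations: r₁₂ = 0.608 m, r₁₃ = 0.645 m, r₁₄ = 0.168 m, r₂₃ = 1.25 m, r₂₄ = 0.776 m, r₃₄ = 0.477 m.
Summing all 6 pair terms gives U = 0.908 J.

0.908 J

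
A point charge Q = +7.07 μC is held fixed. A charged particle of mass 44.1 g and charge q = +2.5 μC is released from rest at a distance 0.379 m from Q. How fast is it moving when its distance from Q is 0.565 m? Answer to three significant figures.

Only the electrostatic force acts, so mechanical energy is conserved: ½mv² = U₁ − U₂ = kQq(1/r₁ − 1/r₂).
U₁ − U₂ = (8.99×10⁹ N·m²/C²)(7.07×10⁻⁶ C)(2.50×10⁻⁶ C)(1/0.379 − 1/0.565) = 0.138 J.
v = √(2·0.138/0.0441) = 2.50 m/s.

2.50 m/s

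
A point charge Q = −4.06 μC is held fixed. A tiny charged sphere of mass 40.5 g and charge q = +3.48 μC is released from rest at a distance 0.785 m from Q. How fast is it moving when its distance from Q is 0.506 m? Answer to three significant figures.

Only the electrostatic force acts, so mechanical energy is conserved: ½mv² = U₁ − U₂ = kQq(1/r₁ − 1/r₂).
U₁ − U₂ = (8.99×10⁹ N·m²/C²)(-4.06×10⁻⁶ C)(3.48×10⁻⁶ C)(1/0.785 − 1/0.506) = 0.0892 J.
v = √(2·0.0892/0.0405) = 2.10 m/s.

2.10 m/s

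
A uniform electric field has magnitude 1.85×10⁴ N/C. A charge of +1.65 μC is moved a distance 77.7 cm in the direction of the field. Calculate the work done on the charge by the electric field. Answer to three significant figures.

0.0237 J

The potential change for a displacement 77.7 cm in the direction of the field is ΔV = −Ed = -1.44×10⁴ V.
W_field = −qΔV = 0.0237 J.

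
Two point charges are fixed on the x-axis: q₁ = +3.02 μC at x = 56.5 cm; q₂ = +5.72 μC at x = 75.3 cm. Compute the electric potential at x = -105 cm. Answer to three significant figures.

4.53×10⁴ V

The total potential is the scalar sum of each charge's contribution, V = Σ kqᵢ/rᵢ.
Distances from the field point to each charge: r₁ = 1.61 m, r₂ = 1.80 m.
V = k[(3.02×10⁻⁶)/(1.61) + (5.72×10⁻⁶)/(1.80)] = 4.53×10⁴ V.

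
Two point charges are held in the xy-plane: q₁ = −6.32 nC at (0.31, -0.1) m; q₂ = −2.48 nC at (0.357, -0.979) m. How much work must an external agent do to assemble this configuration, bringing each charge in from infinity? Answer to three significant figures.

The assembly work is the sum of pairwise potential energies, U = Σ_{i<j} kqᵢqⱼ/rᵢⱼ.
Pair separations: r₁₂ = 0.880 m.
U = (1.60×10⁻⁷) = 1.60×10⁻⁷ J.

1.60×10⁻⁷ J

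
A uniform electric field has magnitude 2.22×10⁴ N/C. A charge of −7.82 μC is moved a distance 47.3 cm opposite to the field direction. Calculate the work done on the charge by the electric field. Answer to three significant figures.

The potential change for a displacement 47.3 cm opposite to the field direction is ΔV = +Ed = 1.05×10⁴ V.
W_field = −qΔV = 0.0821 J.

0.0821 J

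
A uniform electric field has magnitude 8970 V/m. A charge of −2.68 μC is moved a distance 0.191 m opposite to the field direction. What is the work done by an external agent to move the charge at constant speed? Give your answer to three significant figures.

The potential change for a displacement 0.191 m opposite to the field direction is ΔV = +Ed = 1710 V.
W_ext = qΔV = -4.59×10⁻³ J.

-4.59×10⁻³ J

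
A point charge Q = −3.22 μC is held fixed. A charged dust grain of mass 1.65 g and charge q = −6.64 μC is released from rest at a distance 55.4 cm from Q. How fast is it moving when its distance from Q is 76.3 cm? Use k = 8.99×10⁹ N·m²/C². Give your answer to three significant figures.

10.7 m/s

Only the electrostatic force acts, so mechanical energy is conserved: ½mv² = U₁ − U₂ = kQq(1/r₁ − 1/r₂).
U₁ − U₂ = (8.99×10⁹ N·m²/C²)(-3.22×10⁻⁶ C)(-6.64×10⁻⁶ C)(1/0.554 − 1/0.763) = 0.0950 J.
v = √(2·0.0950/1.65×10⁻³) = 10.7 m/s.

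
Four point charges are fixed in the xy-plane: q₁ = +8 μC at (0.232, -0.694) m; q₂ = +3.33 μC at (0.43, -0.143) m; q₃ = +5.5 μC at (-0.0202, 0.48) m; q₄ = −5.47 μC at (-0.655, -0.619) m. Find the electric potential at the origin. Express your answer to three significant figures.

The total potential is the scalar sum of each charge's contribution, V = Σ kqᵢ/rᵢ.
Distances from the field point to each charge: r₁ = 0.732 m, r₂ = 0.453 m, r₃ = 0.480 m, r₄ = 0.901 m.
V = k[(8.00×10⁻⁶)/(0.732) + (3.33×10⁻⁶)/(0.453) + (5.50×10⁻⁶)/(0.480) + (-5.47×10⁻⁶)/(0.901)] = 2.13×10⁵ V.

2.13×10⁵ V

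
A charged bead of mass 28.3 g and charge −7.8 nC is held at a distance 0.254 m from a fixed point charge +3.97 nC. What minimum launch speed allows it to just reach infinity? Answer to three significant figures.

To just escape, total mechanical energy must reach zero at infinity: ½mv²_min + U = 0, so ½mv²_min = −U = |kQq|/r.
|U| = |kQq|/r = (8.99×10⁹ N·m²/C²)(3.97×10⁻⁹)(7.80×10⁻⁹)/(0.254) = 1.10×10⁻⁶ J.
v_min = √(2|U|/m) = √(2·1.10×10⁻⁶/0.0283) = 8.80×10⁻³ m/s.

8.80×10⁻³ m/s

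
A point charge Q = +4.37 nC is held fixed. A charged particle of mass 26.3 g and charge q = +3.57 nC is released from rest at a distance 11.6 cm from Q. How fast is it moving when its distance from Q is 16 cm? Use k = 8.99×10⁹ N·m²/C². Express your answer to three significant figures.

5.03×10⁻³ m/s

Only the electrostatic force acts, so mechanical energy is conserved: ½mv² = U₁ − U₂ = kQq(1/r₁ − 1/r₂).
U₁ − U₂ = (8.99×10⁹ N·m²/C²)(4.37×10⁻⁹ C)(3.57×10⁻⁹ C)(1/0.116 − 1/0.160) = 3.32×10⁻⁷ J.
v = √(2·3.32×10⁻⁷/0.0263) = 5.03×10⁻³ m/s.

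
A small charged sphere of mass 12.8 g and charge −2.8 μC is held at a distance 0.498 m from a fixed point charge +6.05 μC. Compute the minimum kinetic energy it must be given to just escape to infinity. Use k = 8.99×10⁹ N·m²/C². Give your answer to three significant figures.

To just escape, total mechanical energy must reach zero at infinity: ½mv²_min + U = 0, so ½mv²_min = −U = |kQq|/r.
|U| = |kQq|/r = (8.99×10⁹ N·m²/C²)(6.05×10⁻⁶)(2.80×10⁻⁶)/(0.498) = 0.306 J.

0.306 J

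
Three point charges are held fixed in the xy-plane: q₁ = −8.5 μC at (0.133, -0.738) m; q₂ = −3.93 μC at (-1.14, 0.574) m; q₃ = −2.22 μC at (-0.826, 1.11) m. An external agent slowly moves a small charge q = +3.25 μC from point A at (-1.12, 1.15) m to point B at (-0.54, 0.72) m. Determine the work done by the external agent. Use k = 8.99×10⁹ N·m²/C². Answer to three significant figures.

0.0527 J

For quasistatic motion the external work equals the change in potential energy: W_ext = qΔV = q(V_B − V_A).
At A: distances to the source charges are 2.27 m, 0.576 m, 0.297 m; V_A = Σ kqᵢ/rᵢ = -1.62×10⁵ V.
At B: distances to the source charges are 1.61 m, 0.618 m, 0.484 m; V_B = Σ kqᵢ/rᵢ = -1.46×10⁵ V.
ΔV = V_B − V_A = 1.62×10⁴ V.
W_ext = qΔV = (3.25×10⁻⁶ C)(1.62×10⁴ V) = 0.0527 J.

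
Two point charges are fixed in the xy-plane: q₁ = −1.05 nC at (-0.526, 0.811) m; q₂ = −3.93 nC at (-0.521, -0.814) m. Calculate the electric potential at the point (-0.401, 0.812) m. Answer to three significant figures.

-97.2 V

The total potential is the scalar sum of each charge's contribution, V = Σ kqᵢ/rᵢ.
Distances from the field point to each charge: r₁ = 0.125 m, r₂ = 1.63 m.
V = k[(-1.05×10⁻⁹)/(0.125) + (-3.93×10⁻⁹)/(1.63)] = -97.2 V.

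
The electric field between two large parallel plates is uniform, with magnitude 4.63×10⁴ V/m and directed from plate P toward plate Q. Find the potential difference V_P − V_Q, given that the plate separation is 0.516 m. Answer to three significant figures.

In a uniform field, potential decreases in the direction of E: ΔV = −E·d for a displacement d parallel to E.
Going from Q to P is a displacement of 0.516 m opposite to the field, so V_P − V_Q = +Ed = 2.39×10⁴ V.

2.39×10⁴ V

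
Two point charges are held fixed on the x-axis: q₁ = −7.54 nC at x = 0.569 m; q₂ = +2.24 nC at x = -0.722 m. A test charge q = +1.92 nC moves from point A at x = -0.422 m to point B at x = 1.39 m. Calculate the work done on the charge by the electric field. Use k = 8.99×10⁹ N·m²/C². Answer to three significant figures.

1.38×10⁻⁷ J

The work done by the electric force is W_field = −ΔU = −q(V_B − V_A) = q(V_A − V_B).
At A: distances to the source charges are 0.991 m, 0.300 m; V_A = Σ kqᵢ/rᵢ = -1.27 V.
At B: distances to the source charges are 0.821 m, 2.11 m; V_B = Σ kqᵢ/rᵢ = -73.0 V.
ΔV = V_B − V_A = -71.8 V.
W_field = −qΔV = −(1.92×10⁻⁹ C)(-71.8 V) = 1.38×10⁻⁷ J.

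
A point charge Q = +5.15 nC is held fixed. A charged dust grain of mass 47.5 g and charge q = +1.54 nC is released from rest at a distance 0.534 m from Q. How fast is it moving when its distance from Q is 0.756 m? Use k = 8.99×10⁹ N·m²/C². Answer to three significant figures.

Only the electrostatic force acts, so mechanical energy is conserved: ½mv² = U₁ − U₂ = kQq(1/r₁ − 1/r₂).
U₁ − U₂ = (8.99×10⁹ N·m²/C²)(5.15×10⁻⁹ C)(1.54×10⁻⁹ C)(1/0.534 − 1/0.756) = 3.92×10⁻⁸ J.
v = √(2·3.92×10⁻⁸/0.0475) = 1.28×10⁻³ m/s.

1.28×10⁻³ m/s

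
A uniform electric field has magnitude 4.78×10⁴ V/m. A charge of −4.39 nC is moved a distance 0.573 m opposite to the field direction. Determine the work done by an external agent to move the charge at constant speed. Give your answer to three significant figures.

The potential change for a displacement 0.573 m opposite to the field direction is ΔV = +Ed = 2.74×10⁴ V.
W_ext = qΔV = -1.20×10⁻⁴ J.

-1.20×10⁻⁴ J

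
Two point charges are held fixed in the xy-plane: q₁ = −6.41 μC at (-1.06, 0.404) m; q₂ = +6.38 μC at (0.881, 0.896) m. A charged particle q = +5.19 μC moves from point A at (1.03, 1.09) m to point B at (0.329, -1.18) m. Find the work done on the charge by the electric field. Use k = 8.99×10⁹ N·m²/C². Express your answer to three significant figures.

1.08 J

The work done by the electric force is W_field = −ΔU = −q(V_B − V_A) = q(V_A − V_B).
At A: distances to the source charges are 2.20 m, 0.245 m; V_A = Σ kqᵢ/rᵢ = 2.08×10⁵ V.
At B: distances to the source charges are 2.11 m, 2.15 m; V_B = Σ kqᵢ/rᵢ = -653 V.
ΔV = V_B − V_A = -2.09×10⁵ V.
W_field = −qΔV = −(5.19×10⁻⁶ C)(-2.09×10⁵ V) = 1.08 J.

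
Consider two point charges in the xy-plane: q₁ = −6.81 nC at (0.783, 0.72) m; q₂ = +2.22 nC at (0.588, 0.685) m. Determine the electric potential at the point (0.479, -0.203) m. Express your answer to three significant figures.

Electric potential is a scalar, so the contributions from each charge add algebraically: V = Σ kqᵢ/rᵢ.
Distances from the field point to each charge: r₁ = 0.972 m, r₂ = 0.895 m.
V = k[(-6.81×10⁻⁹)/(0.972) + (2.22×10⁻⁹)/(0.895)] = -40.7 V.

-40.7 V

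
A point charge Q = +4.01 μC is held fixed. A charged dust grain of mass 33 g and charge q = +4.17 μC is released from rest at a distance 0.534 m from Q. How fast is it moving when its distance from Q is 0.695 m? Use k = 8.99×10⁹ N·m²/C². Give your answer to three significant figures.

Only the electrostatic force acts, so mechanical energy is conserved: ½mv² = U₁ − U₂ = kQq(1/r₁ − 1/r₂).
U₁ − U₂ = (8.99×10⁹ N·m²/C²)(4.01×10⁻⁶ C)(4.17×10⁻⁶ C)(1/0.534 − 1/0.695) = 0.0652 J.
v = √(2·0.0652/0.0330) = 1.99 m/s.

1.99 m/s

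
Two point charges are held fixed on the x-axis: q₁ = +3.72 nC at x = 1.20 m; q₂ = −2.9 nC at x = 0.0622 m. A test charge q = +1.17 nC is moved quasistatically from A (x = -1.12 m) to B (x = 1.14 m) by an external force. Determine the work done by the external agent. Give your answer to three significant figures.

For quasistatic motion the external work equals the change in potential energy: W_ext = qΔV = q(V_B − V_A).
At A: distances to the source charges are 2.32 m, 1.18 m; V_A = Σ kqᵢ/rᵢ = -7.64 V.
At B: distances to the source charges are 0.0600 m, 1.08 m; V_B = Σ kqᵢ/rᵢ = 533 V.
ΔV = V_B − V_A = 541 V.
W_ext = qΔV = (1.17×10⁻⁹ C)(541 V) = 6.33×10⁻⁷ J.

6.33×10⁻⁷ J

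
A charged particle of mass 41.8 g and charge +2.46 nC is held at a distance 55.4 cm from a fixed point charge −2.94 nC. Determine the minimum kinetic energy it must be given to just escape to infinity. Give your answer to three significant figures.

1.17×10⁻⁷ J

To just escape, total mechanical energy must reach zero at infinity: ½mv²_min + U = 0, so ½mv²_min = −U = |kQq|/r.
|U| = |kQq|/r = (8.99×10⁹ N·m²/C²)(2.94×10⁻⁹)(2.46×10⁻⁹)/(0.554) = 1.17×10⁻⁷ J.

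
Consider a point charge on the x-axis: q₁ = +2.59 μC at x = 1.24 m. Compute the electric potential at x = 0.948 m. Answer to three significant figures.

The total potential is the scalar sum of each charge's contribution, V = Σ kqᵢ/rᵢ.
V = k[(2.59×10⁻⁶)/(0.292)] = 7.97×10⁴ V.

7.97×10⁴ V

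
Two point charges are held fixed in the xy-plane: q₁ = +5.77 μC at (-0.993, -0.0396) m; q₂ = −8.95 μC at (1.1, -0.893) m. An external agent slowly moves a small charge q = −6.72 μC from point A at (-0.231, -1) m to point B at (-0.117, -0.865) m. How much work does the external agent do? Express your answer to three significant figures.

0.0340 J

For quasistatic motion the external work equals the change in potential energy: W_ext = qΔV = q(V_B − V_A).
At A: distances to the source charges are 1.23 m, 1.34 m; V_A = Σ kqᵢ/rᵢ = -1.79×10⁴ V.
At B: distances to the source charges are 1.20 m, 1.22 m; V_B = Σ kqᵢ/rᵢ = -2.30×10⁴ V.
ΔV = V_B − V_A = -5050 V.
W_ext = qΔV = (-6.72×10⁻⁶ C)(-5050 V) = 0.0340 J.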